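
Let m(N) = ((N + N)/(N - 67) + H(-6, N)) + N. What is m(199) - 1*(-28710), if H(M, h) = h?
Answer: 1921327/66 ≈ 29111.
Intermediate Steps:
m(N) = 2*N + 2*N/(-67 + N) (m(N) = ((N + N)/(N - 67) + N) + N = ((2*N)/(-67 + N) + N) + N = (2*N/(-67 + N) + N) + N = (N + 2*N/(-67 + N)) + N = 2*N + 2*N/(-67 + N))
m(199) - 1*(-28710) = 2*199*(-66 + 199)/(-67 + 199) - 1*(-28710) = 2*199*133/132 + 28710 = 2*199*(1/132)*133 + 28710 = 26467/66 + 28710 = 1921327/66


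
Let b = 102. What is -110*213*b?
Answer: -2389860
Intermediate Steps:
-110*213*b = -110*213*102 = -23430*102 = -1*2389860 = -2389860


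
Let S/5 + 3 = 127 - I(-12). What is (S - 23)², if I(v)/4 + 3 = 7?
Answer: 267289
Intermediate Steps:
I(v) = 16 (I(v) = -12 + 4*7 = -12 + 28 = 16)
S = 540 (S = -15 + 5*(127 - 1*16) = -15 + 5*(127 - 16) = -15 + 5*111 = -15 + 555 = 540)
(S - 23)² = (540 - 23)² = 517² = 267289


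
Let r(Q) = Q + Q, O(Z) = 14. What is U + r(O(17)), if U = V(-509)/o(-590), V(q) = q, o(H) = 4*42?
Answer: 4195/168 ≈ 24.970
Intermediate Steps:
r(Q) = 2*Q
o(H) = 168
U = -509/168 ≈ -3.0298
U + r(O(17)) = -509/168 + 2*14 = -509/168 + 28 = 4195/168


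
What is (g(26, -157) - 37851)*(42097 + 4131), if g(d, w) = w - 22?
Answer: -1758050840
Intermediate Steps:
g(d, w) = -22 + w
(g(26, -157) - 37851)*(42097 + 4131) = ((-22 - 157) - 37851)*(42097 + 4131) = (-179 - 37851)*46228 = -38030*46228 = -1758050840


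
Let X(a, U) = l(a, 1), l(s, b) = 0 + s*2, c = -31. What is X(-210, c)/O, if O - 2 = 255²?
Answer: -420/65027 ≈ -0.0064589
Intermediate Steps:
l(s, b) = 2*s (l(s, b) = 0 + 2*s = 2*s)
X(a, U) = 2*a
O = 65027 (O = 2 + 255² = 2 + 65025 = 65027)
X(-210, c)/O = (2*(-210))/65027 = -420*1/65027 = -420/65027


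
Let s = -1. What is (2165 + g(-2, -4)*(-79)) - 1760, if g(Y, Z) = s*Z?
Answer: 89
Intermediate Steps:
g(Y, Z) = -Z
(2165 + g(-2, -4)*(-79)) - 1760 = (2165 - 1*(-4)*(-79)) - 1760 = (2165 + 4*(-79)) - 1760 = (2165 - 316) - 1760 = 1849 - 1760 = 89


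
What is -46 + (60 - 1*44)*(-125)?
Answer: -2046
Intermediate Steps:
-46 + (60 - 1*44)*(-125) = -46 + (60 - 44)*(-125) = -46 + 16*(-125) = -46 - 2000 = -2046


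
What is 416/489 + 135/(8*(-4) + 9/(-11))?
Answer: -575989/176529 ≈ -3.2629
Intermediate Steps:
416/489 + 135/(8*(-4) + 9/(-11)) = 416*(1/489) + 135/(-32 + 9*(-1/11)) = 416/489 + 135/(-32 - 9/11) = 416/489 + 135/(-361/11) = 416/489 + 135*(-11/361) = 416/489 - 1485/361 = -575989/176529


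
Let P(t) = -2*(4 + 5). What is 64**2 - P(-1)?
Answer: 4114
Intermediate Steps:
P(t) = -18 (P(t) = -2*9 = -18)
64**2 - P(-1) = 64**2 - 1*(-18) = 4096 + 18 = 4114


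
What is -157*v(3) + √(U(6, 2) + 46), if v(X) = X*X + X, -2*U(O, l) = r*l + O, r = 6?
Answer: -1884 + √37 ≈ -1877.9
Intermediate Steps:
U(O, l) = -3*l - O/2 (U(O, l) = -(6*l + O)/2 = -(O + 6*l)/2 = -3*l - O/2)
v(X) = X + X² (v(X) = X² + X = X + X²)
-157*v(3) + √(U(6, 2) + 46) = -471*(1 + 3) + √((-3*2 - ½*6) + 46) = -471*4 + √((-6 - 3) + 46) = -157*12 + √(-9 + 46) = -1884 + √37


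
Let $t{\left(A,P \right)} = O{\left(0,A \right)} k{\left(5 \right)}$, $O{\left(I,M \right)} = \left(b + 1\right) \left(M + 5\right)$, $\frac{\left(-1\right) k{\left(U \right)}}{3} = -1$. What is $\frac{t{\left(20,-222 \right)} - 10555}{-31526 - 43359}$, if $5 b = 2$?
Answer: $\frac{2090}{14977} \approx 0.13955$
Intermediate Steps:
$b = \frac{2}{5}$ ($b = \frac{1}{5} \cdot 2 = \frac{2}{5} \approx 0.4$)
$k{\left(U \right)} = 3$ ($k{\left(U \right)} = \left(-3\right) \left(-1\right) = 3$)
$O{\left(I,M \right)} = 7 + \frac{7 M}{5}$ ($O{\left(I,M \right)} = \left(\frac{2}{5} + 1\right) \left(M + 5\right) = \frac{7 \left(5 + M\right)}{5} = 7 + \frac{7 M}{5}$)
$t{\left(A,P \right)} = 21 + \frac{21 A}{5}$ ($t{\left(A,P \right)} = \left(7 + \frac{7 A}{5}\right) 3 = 21 + \frac{21 A}{5}$)
$\frac{t{\left(20,-222 \right)} - 10555}{-31526 - 43359} = \frac{\left(21 + \frac{21}{5} \cdot 20\right) - 10555}{-31526 - 43359} = \frac{\left(21 + 84\right) - 10555}{-74885} = \left(105 - 10555\right) \left(- \frac{1}{74885}\right) = \left(-10450\right) \left(- \frac{1}{74885}\right) = \frac{2090}{14977}$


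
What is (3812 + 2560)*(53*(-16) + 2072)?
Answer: 7799328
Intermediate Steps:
(3812 + 2560)*(53*(-16) + 2072) = 6372*(-848 + 2072) = 6372*1224 = 7799328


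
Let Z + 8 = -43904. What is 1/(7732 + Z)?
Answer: -1/36180 ≈ -2.7640e-5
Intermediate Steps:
Z = -43912 (Z = -8 - 43904 = -43912)
1/(7732 + Z) = 1/(7732 - 43912) = 1/(-36180) = -1/36180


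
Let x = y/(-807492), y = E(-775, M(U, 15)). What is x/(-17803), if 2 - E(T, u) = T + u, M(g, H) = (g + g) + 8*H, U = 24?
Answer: 29/684560956 ≈ 4.2363e-8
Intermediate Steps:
M(g, H) = 2*g + 8*H
E(T, u) = 2 - T - u (E(T, u) = 2 - (T + u) = 2 + (-T - u) = 2 - T - u)
y = 609 (y = 2 - 1*(-775) - (2*24 + 8*15) = 2 + 775 - (48 + 120) = 2 + 775 - 1*168 = 2 + 775 - 168 = 609)
x = -29/38452 (x = 609/(-807492) = 609*(-1/807492) = -29/38452 ≈ -0.00075419)
x/(-17803) = -29/38452/(-17803) = -29/38452*(-1/17803) = 29/684560956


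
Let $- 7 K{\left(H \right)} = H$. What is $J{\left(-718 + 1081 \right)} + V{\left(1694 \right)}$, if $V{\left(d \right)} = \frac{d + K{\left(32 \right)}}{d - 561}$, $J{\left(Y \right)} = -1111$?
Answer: $- \frac{8799515}{7931} \approx -1109.5$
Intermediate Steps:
$K{\left(H \right)} = - \frac{H}{7}$
$V{\left(d \right)} = \frac{- \frac{32}{7} + d}{-561 + d}$ ($V{\left(d \right)} = \frac{d - \frac{32}{7}}{d - 561} = \frac{d - \frac{32}{7}}{-561 + d} = \frac{- \frac{32}{7} + d}{-561 + d}$)
$J{\left(-718 + 1081 \right)} + V{\left(1694 \right)} = -1111 + \frac{- \frac{32}{7} + 1694}{-561 + 1694} = -1111 + \frac{1}{1133} \cdot \frac{11826}{7} = -1111 + \frac{11826}{7931} = - \frac{8799515}{7931}$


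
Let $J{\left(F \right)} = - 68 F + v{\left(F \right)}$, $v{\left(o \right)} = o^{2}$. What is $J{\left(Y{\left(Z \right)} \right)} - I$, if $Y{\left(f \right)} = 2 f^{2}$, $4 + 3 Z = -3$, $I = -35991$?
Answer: $\frac{2864899}{81} \approx 35369.0$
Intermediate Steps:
$Z = - \frac{7}{3}$ ($Z = - \frac{4}{3} + \frac{1}{3} \left(-3\right) = - \frac{4}{3} - 1 = - \frac{7}{3} \approx -2.3333$)
$J{\left(F \right)} = F^{2} - 68 F$ ($J{\left(F \right)} = - 68 F + F^{2} = F^{2} - 68 F$)
$J{\left(Y{\left(Z \right)} \right)} - I = 2 \left(- \frac{7}{3}\right)^{2} \left(-68 + 2 \left(- \frac{7}{3}\right)^{2}\right) - -35991 = 2 \cdot \frac{49}{9} \left(-68 + 2 \cdot \frac{49}{9}\right) + 35991 = \frac{98 \left(-68 + \frac{98}{9}\right)}{9} + 35991 = \frac{98}{9} \left(- \frac{514}{9}\right) + 35991 = - \frac{50372}{81} + 35991 = \frac{2864899}{81}$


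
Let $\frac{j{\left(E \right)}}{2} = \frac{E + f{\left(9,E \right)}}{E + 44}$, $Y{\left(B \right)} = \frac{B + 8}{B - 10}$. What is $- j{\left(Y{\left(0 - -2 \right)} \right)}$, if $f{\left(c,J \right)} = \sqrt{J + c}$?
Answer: $\frac{10}{171} - \frac{4 \sqrt{31}}{171} \approx -0.071761$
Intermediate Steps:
$Y{\left(B \right)} = \frac{8 + B}{-10 + B}$
$j{\left(E \right)} = \frac{2 \left(E + \sqrt{9 + E}\right)}{44 + E}$ ($j{\left(E \right)} = 2 \frac{E + \sqrt{E + 9}}{E + 44} = 2 \frac{E + \sqrt{9 + E}}{44 + E} = \frac{2 \left(E + \sqrt{9 + E}\right)}{44 + E}$)
$- j{\left(Y{\left(0 - -2 \right)} \right)} = - \frac{2 \left(\frac{8 + \left(0 - -2\right)}{-10 + \left(0 - -2\right)} + \sqrt{9 + \frac{8 + \left(0 - -2\right)}{-10 + \left(0 - -2\right)}}\right)}{44 + \frac{8 + \left(0 - -2\right)}{-10 + \left(0 - -2\right)}} = - \frac{2 \left(\frac{8 + \left(0 + 2\right)}{-10 + \left(0 + 2\right)} + \sqrt{9 + \frac{8 + \left(0 + 2\right)}{-10 + \left(0 + 2\right)}}\right)}{44 + \frac{8 + \left(0 + 2\right)}{-10 + \left(0 + 2\right)}} = - \frac{2 \left(\frac{8 + 2}{-10 + 2} + \sqrt{9 + \frac{8 + 2}{-10 + 2}}\right)}{44 + \frac{8 + 2}{-10 + 2}} = - \frac{2 \left(\frac{1}{-8} \cdot 10 + \sqrt{9 + \frac{1}{-8} \cdot 10}\right)}{44 + \frac{1}{-8} \cdot 10} = - \frac{2 \left(\left(- \frac{1}{8}\right) 10 + \sqrt{9 - \frac{5}{4}}\right)}{44 - \frac{5}{4}} = - \frac{2 \left(- \frac{5}{4} + \sqrt{9 - \frac{5}{4}}\right)}{44 - \frac{5}{4}} = - \frac{2 \left(- \frac{5}{4} + \sqrt{\frac{31}{4}}\right)}{\frac{171}{4}} = - \frac{2 \cdot 4 \left(- \frac{5}{4} + \frac{\sqrt{31}}{2}\right)}{171} = - (- \frac{10}{171} + \frac{4 \sqrt{31}}{171}) = \frac{10}{171} - \frac{4 \sqrt{31}}{171}$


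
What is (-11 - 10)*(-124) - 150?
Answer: 2454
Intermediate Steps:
(-11 - 10)*(-124) - 150 = -21*(-124) - 150 = 2604 - 150 = 2454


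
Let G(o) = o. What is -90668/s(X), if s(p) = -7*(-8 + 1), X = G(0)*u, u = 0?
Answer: -90668/49 ≈ -1850.4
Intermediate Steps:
X = 0 (X = 0*0 = 0)
s(p) = 49 (s(p) = -7*(-7) = 49)
-90668/s(X) = -90668/49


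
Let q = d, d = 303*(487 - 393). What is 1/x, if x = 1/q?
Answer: 28482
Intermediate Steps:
d = 28482 (d = 303*94 = 28482)
q = 28482
x = 1/28482 ≈ 3.5110e-5
1/x = 1/(1/28482) = 28482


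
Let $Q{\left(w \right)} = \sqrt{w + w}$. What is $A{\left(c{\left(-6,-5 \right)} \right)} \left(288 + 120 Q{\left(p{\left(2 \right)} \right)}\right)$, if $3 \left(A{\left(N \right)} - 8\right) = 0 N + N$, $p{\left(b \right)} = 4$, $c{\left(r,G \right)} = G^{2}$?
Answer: $4704 + 3920 \sqrt{2} \approx 10248.0$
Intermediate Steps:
$Q{\left(w \right)} = \sqrt{2} \sqrt{w}$ ($Q{\left(w \right)} = \sqrt{2 w} = \sqrt{2} \sqrt{w}$)
$A{\left(N \right)} = 8 + \frac{N}{3}$ ($A{\left(N \right)} = 8 + \frac{0 N + N}{3} = 8 + \frac{0 + N}{3} = 8 + \frac{N}{3}$)
$A{\left(c{\left(-6,-5 \right)} \right)} \left(288 + 120 Q{\left(p{\left(2 \right)} \right)}\right) = \left(8 + \frac{\left(-5\right)^{2}}{3}\right) \left(288 + 120 \sqrt{2} \sqrt{4}\right) = \left(8 + \frac{1}{3} \cdot 25\right) \left(288 + 120 \sqrt{2} \cdot 2\right) = \left(8 + \frac{25}{3}\right) \left(288 + 120 \cdot 2 \sqrt{2}\right) = \frac{49 \left(288 + 240 \sqrt{2}\right)}{3} = 4704 + 3920 \sqrt{2}$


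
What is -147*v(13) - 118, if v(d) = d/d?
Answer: -265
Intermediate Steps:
v(d) = 1
-147*v(13) - 118 = -147*1 - 118 = -147 - 118 = -265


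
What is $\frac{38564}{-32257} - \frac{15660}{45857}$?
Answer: $- \frac{2273573968}{1479209249} \approx -1.537$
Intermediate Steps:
$\frac{38564}{-32257} - \frac{15660}{45857} = 38564 \left(- \frac{1}{32257}\right) - \frac{15660}{45857} = - \frac{38564}{32257} - \frac{15660}{45857} = - \frac{2273573968}{1479209249}$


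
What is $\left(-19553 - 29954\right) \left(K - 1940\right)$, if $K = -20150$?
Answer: $1093609630$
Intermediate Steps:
$\left(-19553 - 29954\right) \left(K - 1940\right) = \left(-19553 - 29954\right) \left(-20150 - 1940\right) = \left(-49507\right) \left(-22090\right) = 1093609630$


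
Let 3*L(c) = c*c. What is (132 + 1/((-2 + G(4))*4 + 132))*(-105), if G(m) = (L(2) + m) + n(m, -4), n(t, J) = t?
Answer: -6708555/484 ≈ -13861.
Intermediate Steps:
L(c) = c²/3 (L(c) = (c*c)/3 = c²/3)
G(m) = 4/3 + 2*m (G(m) = ((⅓)*2² + m) + m = ((⅓)*4 + m) + m = (4/3 + m) + m = 4/3 + 2*m)
(132 + 1/((-2 + G(4))*4 + 132))*(-105) = (132 + 1/((-2 + (4/3 + 2*4))*4 + 132))*(-105) = (132 + 1/((-2 + (4/3 + 8))*4 + 132))*(-105) = (132 + 1/((-2 + 28/3)*4 + 132))*(-105) = (132 + 1/((22/3)*4 + 132))*(-105) = (132 + 1/(88/3 + 132))*(-105) = (132 + 1/(484/3))*(-105) = (132 + 3/484)*(-105) = (63891/484)*(-105) = -6708555/484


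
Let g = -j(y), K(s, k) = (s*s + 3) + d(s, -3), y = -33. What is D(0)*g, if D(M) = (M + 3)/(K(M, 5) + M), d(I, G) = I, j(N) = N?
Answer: 33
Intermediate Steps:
K(s, k) = 3 + s + s**2 (K(s, k) = (s*s + 3) + s = (s**2 + 3) + s = (3 + s**2) + s = 3 + s + s**2)
D(M) = (3 + M)/(3 + M**2 + 2*M) (D(M) = (M + 3)/((3 + M + M**2) + M) = (3 + M)/(3 + M**2 + 2*M))
g = 33 (g = -1*(-33) = 33)
D(0)*g = ((3 + 0)/(3 + 0**2 + 2*0))*33 = (3/(3 + 0 + 0))*33 = (3/3)*33 = ((1/3)*3)*33 = 1*33 = 33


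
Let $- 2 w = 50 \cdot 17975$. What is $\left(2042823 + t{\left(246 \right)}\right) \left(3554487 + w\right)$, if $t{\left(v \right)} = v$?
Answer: $6343958068728$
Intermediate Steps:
$w = -449375$ ($w = - \frac{50 \cdot 17975}{2} = \left(- \frac{1}{2}\right) 898750 = -449375$)
$\left(2042823 + t{\left(246 \right)}\right) \left(3554487 + w\right) = \left(2042823 + 246\right) \left(3554487 - 449375\right) = 2043069 \cdot 3105112 = 6343958068728$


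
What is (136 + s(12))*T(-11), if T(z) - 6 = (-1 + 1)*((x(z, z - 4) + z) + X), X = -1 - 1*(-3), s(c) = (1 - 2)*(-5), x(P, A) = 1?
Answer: 846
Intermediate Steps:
s(c) = 5 (s(c) = -1*(-5) = 5)
X = 2 (X = -1 + 3 = 2)
T(z) = 6 (T(z) = 6 + (-1 + 1)*((1 + z) + 2) = 6 + 0*(3 + z) = 6 + 0 = 6)
(136 + s(12))*T(-11) = (136 + 5)*6 = 141*6 = 846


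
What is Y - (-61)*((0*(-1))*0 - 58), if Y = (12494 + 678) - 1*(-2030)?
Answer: 11664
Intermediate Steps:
Y = 15202 (Y = 13172 + 2030 = 15202)
Y - (-61)*((0*(-1))*0 - 58) = 15202 - (-61)*((0*(-1))*0 - 58) = 15202 - (-61)*(0*0 - 58) = 15202 - (-61)*(0 - 58) = 15202 - (-61)*(-58) = 15202 - 1*3538 = 15202 - 3538 = 11664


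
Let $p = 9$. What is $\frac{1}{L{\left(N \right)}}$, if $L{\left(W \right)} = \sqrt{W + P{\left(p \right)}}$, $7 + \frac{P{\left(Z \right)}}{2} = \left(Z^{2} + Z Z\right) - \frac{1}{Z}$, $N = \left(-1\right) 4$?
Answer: $\frac{3 \sqrt{43}}{344} \approx 0.057187$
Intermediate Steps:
$N = -4$
$P{\left(Z \right)} = -14 - \frac{2}{Z} + 4 Z^{2}$ ($P{\left(Z \right)} = -14 + 2 \left(\left(Z^{2} + Z Z\right) - \frac{1}{Z}\right) = -14 + 2 \left(\left(Z^{2} + Z^{2}\right) - \frac{1}{Z}\right) = -14 + 2 \left(2 Z^{2} - \frac{1}{Z}\right) = -14 + 2 \left(- \frac{1}{Z} + 2 Z^{2}\right) = -14 + \left(- \frac{2}{Z} + 4 Z^{2}\right) = -14 - \frac{2}{Z} + 4 Z^{2}$)
$L{\left(W \right)} = \sqrt{\frac{2788}{9} + W}$ ($L{\left(W \right)} = \sqrt{W - \left(14 - 324 + \frac{2}{9}\right)} = \sqrt{W - - \frac{2788}{9}} = \sqrt{W + \frac{2788}{9}} = \sqrt{\frac{2788}{9} + W}$)
$\frac{1}{L{\left(N \right)}} = \frac{1}{\frac{1}{3} \sqrt{2788 + 9 \left(-4\right)}} = \frac{1}{\frac{1}{3} \sqrt{2788 - 36}} = \frac{1}{\frac{1}{3} \sqrt{2752}} = \frac{1}{\frac{1}{3} \cdot 8 \sqrt{43}} = \frac{1}{\frac{8}{3} \sqrt{43}} = \frac{3 \sqrt{43}}{344}$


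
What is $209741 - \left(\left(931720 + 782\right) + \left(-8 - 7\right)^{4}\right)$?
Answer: $-773386$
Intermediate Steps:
$209741 - \left(\left(931720 + 782\right) + \left(-8 - 7\right)^{4}\right) = 209741 - \left(932502 + \left(-8 - 7\right)^{4}\right) = 209741 - \left(932502 + \left(-15\right)^{4}\right) = 209741 - \left(932502 + 50625\right) = 209741 - 983127 = -773386$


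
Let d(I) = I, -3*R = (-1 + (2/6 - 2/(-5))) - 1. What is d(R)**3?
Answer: 6859/91125 ≈ 0.075270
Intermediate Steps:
R = 19/45 (R = -((-1 + (2/6 - 2/(-5))) - 1)/3 = -((-1 + (2*(1/6) - 2*(-1/5))) - 1)/3 = -((-1 + (1/3 + 2/5)) - 1)/3 = -((-1 + 11/15) - 1)/3 = -(-4/15 - 1)/3 = -1/3*(-19/15) = 19/45 ≈ 0.42222)
d(R)**3 = (19/45)**3 = 6859/91125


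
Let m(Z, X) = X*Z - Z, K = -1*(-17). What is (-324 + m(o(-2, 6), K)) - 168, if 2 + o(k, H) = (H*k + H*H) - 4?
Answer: -204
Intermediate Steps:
K = 17
o(k, H) = -6 + H² + H*k (o(k, H) = -2 + ((H*k + H*H) - 4) = -2 + ((H*k + H²) - 4) = -2 + ((H² + H*k) - 4) = -2 + (-4 + H² + H*k) = -6 + H² + H*k)
m(Z, X) = -Z + X*Z
(-324 + m(o(-2, 6), K)) - 168 = (-324 + (-6 + 6² + 6*(-2))*(-1 + 17)) - 168 = (-324 + (-6 + 36 - 12)*16) - 168 = (-324 + 18*16) - 168 = (-324 + 288) - 168 = -36 - 168 = -204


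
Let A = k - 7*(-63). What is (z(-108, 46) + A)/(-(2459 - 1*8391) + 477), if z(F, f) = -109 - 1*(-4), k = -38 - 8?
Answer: 10/221 ≈ 0.045249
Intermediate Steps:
k = -46
z(F, f) = -105 (z(F, f) = -109 + 4 = -105)
A = 395 (A = -46 - 7*(-63) = -46 + 441 = 395)
(z(-108, 46) + A)/(-(2459 - 1*8391) + 477) = (-105 + 395)/(-(2459 - 1*8391) + 477) = 290/(-(2459 - 8391) + 477) = 290/(-1*(-5932) + 477) = 290/(5932 + 477) = 290/6409 = 290*(1/6409) = 10/221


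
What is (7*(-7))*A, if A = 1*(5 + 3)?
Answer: -392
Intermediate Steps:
A = 8 (A = 1*8 = 8)
(7*(-7))*A = (7*(-7))*8 = -49*8 = -392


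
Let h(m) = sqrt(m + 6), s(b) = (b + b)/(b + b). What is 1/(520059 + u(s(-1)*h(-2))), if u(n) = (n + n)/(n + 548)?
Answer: 275/143016227 ≈ 1.9229e-6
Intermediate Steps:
s(b) = 1 (s(b) = (2*b)/((2*b)) = (2*b)*(1/(2*b)) = 1)
h(m) = sqrt(6 + m)
u(n) = 2*n/(548 + n) (u(n) = (2*n)/(548 + n) = 2*n/(548 + n))
1/(520059 + u(s(-1)*h(-2))) = 1/(520059 + 2*(1*sqrt(6 - 2))/(548 + 1*sqrt(6 - 2))) = 1/(520059 + 2*(1*sqrt(4))/(548 + 1*sqrt(4))) = 1/(520059 + 2*(1*2)/(548 + 1*2)) = 1/(520059 + 2*2/(548 + 2)) = 1/(520059 + 2*2/550) = 1/(520059 + 2*2*(1/550)) = 1/(520059 + 2/275) = 1/(143016227/275) = 275/143016227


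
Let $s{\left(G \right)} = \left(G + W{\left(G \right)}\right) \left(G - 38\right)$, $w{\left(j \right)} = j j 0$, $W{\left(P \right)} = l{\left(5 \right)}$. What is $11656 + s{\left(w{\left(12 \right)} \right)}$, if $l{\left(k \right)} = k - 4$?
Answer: $11618$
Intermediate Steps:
$l{\left(k \right)} = -4 + k$ ($l{\left(k \right)} = k - 4 = -4 + k$)
$W{\left(P \right)} = 1$ ($W{\left(P \right)} = -4 + 5 = 1$)
$w{\left(j \right)} = 0$ ($w{\left(j \right)} = j^{2} \cdot 0 = 0$)
$s{\left(G \right)} = \left(1 + G\right) \left(-38 + G\right)$ ($s{\left(G \right)} = \left(G + 1\right) \left(G - 38\right) = \left(1 + G\right) \left(-38 + G\right)$)
$11656 + s{\left(w{\left(12 \right)} \right)} = 11656 - \left(38 - 0^{2}\right) = 11656 + \left(-38 + 0 + 0\right) = 11656 - 38 = 11618$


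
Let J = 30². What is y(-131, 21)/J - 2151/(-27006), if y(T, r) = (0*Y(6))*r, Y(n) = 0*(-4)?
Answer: 717/9002 ≈ 0.079649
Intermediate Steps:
Y(n) = 0
J = 900
y(T, r) = 0 (y(T, r) = (0*0)*r = 0*r = 0)
y(-131, 21)/J - 2151/(-27006) = 0/900 - 2151/(-27006) = 0*(1/900) - 2151*(-1/27006) = 0 + 717/9002 = 717/9002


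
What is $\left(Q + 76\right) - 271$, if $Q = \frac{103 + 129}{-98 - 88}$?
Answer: $- \frac{18251}{93} \approx -196.25$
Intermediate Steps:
$Q = - \frac{116}{93}$ ($Q = \frac{232}{-186} = 232 \left(- \frac{1}{186}\right) = - \frac{116}{93} \approx -1.2473$)
$\left(Q + 76\right) - 271 = \left(- \frac{116}{93} + 76\right) - 271 = \frac{6952}{93} - 271 = - \frac{18251}{93}$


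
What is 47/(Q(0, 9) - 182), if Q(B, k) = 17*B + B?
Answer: -47/182 ≈ -0.25824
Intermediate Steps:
Q(B, k) = 18*B
47/(Q(0, 9) - 182) = 47/(18*0 - 182) = 47/(0 - 182) = 47/(-182) = -1/182*47 = -47/182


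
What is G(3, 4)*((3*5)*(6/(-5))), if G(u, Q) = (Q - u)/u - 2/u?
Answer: 6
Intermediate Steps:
G(u, Q) = -2/u + (Q - u)/u (G(u, Q) = (Q - u)/u - 2/u = -2/u + (Q - u)/u)
G(3, 4)*((3*5)*(6/(-5))) = ((-2 + 4 - 1*3)/3)*((3*5)*(6/(-5))) = ((-2 + 4 - 3)/3)*(15*(6*(-⅕))) = ((⅓)*(-1))*(15*(-6/5)) = -⅓*(-18) = 6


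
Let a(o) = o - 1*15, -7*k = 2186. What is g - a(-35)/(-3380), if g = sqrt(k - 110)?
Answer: -5/338 + 2*I*sqrt(5173)/7 ≈ -0.014793 + 20.55*I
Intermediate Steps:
k = -2186/7 (k = -1/7*2186 = -2186/7 ≈ -312.29)
a(o) = -15 + o (a(o) = o - 15 = -15 + o)
g = 2*I*sqrt(5173)/7 (g = sqrt(-2186/7 - 110) = sqrt(-2956/7) = 2*I*sqrt(5173)/7 ≈ 20.55*I)
g - a(-35)/(-3380) = 2*I*sqrt(5173)/7 - (-15 - 35)/(-3380) = 2*I*sqrt(5173)/7 - (-50)*(-1)/3380 = 2*I*sqrt(5173)/7 - 1*5/338 = 2*I*sqrt(5173)/7 - 5/338 = -5/338 + 2*I*sqrt(5173)/7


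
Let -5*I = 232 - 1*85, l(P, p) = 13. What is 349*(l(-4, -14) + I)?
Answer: -28618/5 ≈ -5723.6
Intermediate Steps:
I = -147/5 (I = -(232 - 1*85)/5 = -(232 - 85)/5 = -1/5*147 = -147/5 ≈ -29.400)
349*(l(-4, -14) + I) = 349*(13 - 147/5) = 349*(-82/5) = -28618/5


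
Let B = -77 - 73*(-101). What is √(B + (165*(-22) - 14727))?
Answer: 3*I*√1229 ≈ 105.17*I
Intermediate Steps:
B = 7296 (B = -77 + 7373 = 7296)
√(B + (165*(-22) - 14727)) = √(7296 + (165*(-22) - 14727)) = √(7296 + (-3630 - 14727)) = √(7296 - 18357) = √(-11061) = 3*I*√1229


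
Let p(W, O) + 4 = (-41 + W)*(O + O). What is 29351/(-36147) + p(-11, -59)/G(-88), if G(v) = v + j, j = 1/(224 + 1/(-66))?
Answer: -236777369105/3358670799 ≈ -70.497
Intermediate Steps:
j = 66/14783 (j = 1/(224 - 1/66) = 1/(14783/66) = 66/14783 ≈ 0.0044646)
G(v) = 66/14783 + v (G(v) = v + 66/14783 = 66/14783 + v)
p(W, O) = -4 + 2*O*(-41 + W) (p(W, O) = -4 + (-41 + W)*(O + O) = -4 + (-41 + W)*(2*O) = -4 + 2*O*(-41 + W))
29351/(-36147) + p(-11, -59)/G(-88) = 29351/(-36147) + (-4 - 82*(-59) + 2*(-59)*(-11))/(66/14783 - 88) = 29351*(-1/36147) + (-4 + 4838 + 1298)/(-1300838/14783) = -29351/36147 + 6132*(-14783/1300838) = -29351/36147 - 6474954/92917 = -236777369105/3358670799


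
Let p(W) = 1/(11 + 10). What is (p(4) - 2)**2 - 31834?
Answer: -14037113/441 ≈ -31830.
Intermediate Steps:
p(W) = 1/21
(p(4) - 2)**2 - 31834 = (1/21 - 2)**2 - 31834 = (-41/21)**2 - 31834 = 1681/441 - 31834 = -14037113/441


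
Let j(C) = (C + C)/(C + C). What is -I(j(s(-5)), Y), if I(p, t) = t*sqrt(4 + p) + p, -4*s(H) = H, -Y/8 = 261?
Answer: -1 + 2088*sqrt(5) ≈ 4667.9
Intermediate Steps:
Y = -2088 (Y = -8*261 = -2088)
s(H) = -H/4
j(C) = 1 (j(C) = (2*C)/((2*C)) = (2*C)*(1/(2*C)) = 1)
I(p, t) = p + t*sqrt(4 + p)
-I(j(s(-5)), Y) = -(1 - 2088*sqrt(4 + 1)) = -(1 - 2088*sqrt(5)) = -1 + 2088*sqrt(5)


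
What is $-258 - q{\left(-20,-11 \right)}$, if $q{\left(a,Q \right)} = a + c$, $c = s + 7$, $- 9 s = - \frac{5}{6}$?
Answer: $- \frac{13235}{54} \approx -245.09$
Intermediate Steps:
$s = \frac{5}{54}$ ($s = - \frac{\left(-5\right) \frac{1}{6}}{9} = \left(- \frac{1}{9}\right) \left(- \frac{5}{6}\right) = \frac{5}{54} \approx 0.092593$)
$c = \frac{383}{54}$ ($c = \frac{5}{54} + 7 = \frac{383}{54} \approx 7.0926$)
$q{\left(a,Q \right)} = \frac{383}{54} + a$ ($q{\left(a,Q \right)} = a + \frac{383}{54} = \frac{383}{54} + a$)
$-258 - q{\left(-20,-11 \right)} = -258 - \left(\frac{383}{54} - 20\right) = -258 - - \frac{697}{54} = -258 + \frac{697}{54} = - \frac{13235}{54}$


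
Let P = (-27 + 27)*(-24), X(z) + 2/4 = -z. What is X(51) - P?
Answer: -103/2 ≈ -51.500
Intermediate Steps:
X(z) = -1/2 - z
P = 0 (P = 0*(-24) = 0)
X(51) - P = (-1/2 - 1*51) - 1*0 = (-1/2 - 51) + 0 = -103/2 + 0 = -103/2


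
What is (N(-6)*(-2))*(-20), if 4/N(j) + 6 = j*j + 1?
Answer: 160/31 ≈ 5.1613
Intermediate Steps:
N(j) = 4/(-5 + j²) (N(j) = 4/(-6 + (j*j + 1)) = 4/(-6 + (j² + 1)) = 4/(-6 + (1 + j²)) = 4/(-5 + j²))
(N(-6)*(-2))*(-20) = ((4/(-5 + (-6)²))*(-2))*(-20) = ((4/(-5 + 36))*(-2))*(-20) = ((4/31)*(-2))*(-20) = -8/31*(-20) = 160/31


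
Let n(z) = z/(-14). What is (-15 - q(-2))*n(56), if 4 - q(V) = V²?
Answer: 60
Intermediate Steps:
q(V) = 4 - V²
n(z) = -z/14 (n(z) = z*(-1/14) = -z/14)
(-15 - q(-2))*n(56) = (-15 - (4 - 1*(-2)²))*(-1/14*56) = (-15 - (4 - 1*4))*(-4) = (-15 - (4 - 4))*(-4) = (-15 - 1*0)*(-4) = (-15 + 0)*(-4) = -15*(-4) = 60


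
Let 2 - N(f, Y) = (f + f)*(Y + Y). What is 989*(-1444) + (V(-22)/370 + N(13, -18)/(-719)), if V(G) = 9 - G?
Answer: -379922024251/266030 ≈ -1.4281e+6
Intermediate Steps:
N(f, Y) = 2 - 4*Y*f (N(f, Y) = 2 - (f + f)*(Y + Y) = 2 - 2*f*2*Y = 2 - 4*Y*f)
989*(-1444) + (V(-22)/370 + N(13, -18)/(-719)) = 989*(-1444) + ((9 - 1*(-22))/370 + (2 - 4*(-18)*13)/(-719)) = -1428116 + ((9 + 22)*(1/370) + (2 + 936)*(-1/719)) = -1428116 + (31*(1/370) + 938*(-1/719)) = -1428116 + (31/370 - 938/719) = -1428116 - 324771/266030 = -379922024251/266030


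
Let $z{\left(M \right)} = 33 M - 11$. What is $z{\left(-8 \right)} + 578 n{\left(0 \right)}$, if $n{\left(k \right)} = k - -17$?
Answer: $9551$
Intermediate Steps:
$n{\left(k \right)} = 17 + k$ ($n{\left(k \right)} = k + 17 = 17 + k$)
$z{\left(M \right)} = -11 + 33 M$
$z{\left(-8 \right)} + 578 n{\left(0 \right)} = \left(-11 + 33 \left(-8\right)\right) + 578 \left(17 + 0\right) = \left(-11 - 264\right) + 578 \cdot 17 = -275 + 9826 = 9551$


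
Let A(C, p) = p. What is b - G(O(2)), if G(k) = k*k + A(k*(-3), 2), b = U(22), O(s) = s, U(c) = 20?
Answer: 14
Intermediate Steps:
b = 20
G(k) = 2 + k² (G(k) = k*k + 2 = k² + 2 = 2 + k²)
b - G(O(2)) = 20 - (2 + 2²) = 20 - (2 + 4) = 20 - 1*6 = 20 - 6 = 14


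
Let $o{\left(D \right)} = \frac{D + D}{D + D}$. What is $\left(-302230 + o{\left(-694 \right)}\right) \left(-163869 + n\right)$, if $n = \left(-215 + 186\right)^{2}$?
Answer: $49271789412$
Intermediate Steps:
$o{\left(D \right)} = 1$ ($o{\left(D \right)} = \frac{2 D}{2 D} = 2 D \frac{1}{2 D} = 1$)
$n = 841$ ($n = \left(-29\right)^{2} = 841$)
$\left(-302230 + o{\left(-694 \right)}\right) \left(-163869 + n\right) = \left(-302230 + 1\right) \left(-163869 + 841\right) = \left(-302229\right) \left(-163028\right) = 49271789412$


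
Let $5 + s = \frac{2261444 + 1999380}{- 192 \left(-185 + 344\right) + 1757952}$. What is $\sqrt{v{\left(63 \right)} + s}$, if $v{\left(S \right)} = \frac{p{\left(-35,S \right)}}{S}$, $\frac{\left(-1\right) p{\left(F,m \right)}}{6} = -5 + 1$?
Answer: $\frac{i \sqrt{136599393686}}{251916} \approx 1.4671 i$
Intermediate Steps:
$p{\left(F,m \right)} = 24$ ($p{\left(F,m \right)} = - 6 \left(-5 + 1\right) = \left(-6\right) \left(-4\right) = 24$)
$s = - \frac{547037}{215928}$ ($s = -5 + \frac{2261444 + 1999380}{- 192 \left(-185 + 344\right) + 1757952} = -5 + \frac{4260824}{\left(-192\right) 159 + 1757952} = -5 + \frac{4260824}{-30528 + 1757952} = -5 + \frac{4260824}{1727424} = -5 + 4260824 \cdot \frac{1}{1727424} = -5 + \frac{532603}{215928} = - \frac{547037}{215928} \approx -2.5334$)
$v{\left(S \right)} = \frac{24}{S}$
$\sqrt{v{\left(63 \right)} + s} = \sqrt{\frac{24}{63} - \frac{547037}{215928}} = \sqrt{24 \cdot \frac{1}{63} - \frac{547037}{215928}} = \sqrt{\frac{8}{21} - \frac{547037}{215928}} = \sqrt{- \frac{3253451}{1511496}} = \frac{i \sqrt{136599393686}}{251916}$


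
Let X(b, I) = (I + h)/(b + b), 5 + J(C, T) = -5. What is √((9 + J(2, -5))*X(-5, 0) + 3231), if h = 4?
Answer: √80785/5 ≈ 56.845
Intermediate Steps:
J(C, T) = -10 (J(C, T) = -5 - 5 = -10)
X(b, I) = (4 + I)/(2*b) (X(b, I) = (I + 4)/(b + b) = (4 + I)/((2*b)) = (4 + I)*(1/(2*b)) = (4 + I)/(2*b))
√((9 + J(2, -5))*X(-5, 0) + 3231) = √((9 - 10)*((½)*(4 + 0)/(-5)) + 3231) = √(-(-1)*4/(2*5) + 3231) = √(-1*(-⅖) + 3231) = √(⅖ + 3231) = √(16157/5) = √80785/5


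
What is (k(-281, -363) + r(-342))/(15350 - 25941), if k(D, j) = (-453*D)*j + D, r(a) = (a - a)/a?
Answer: 46207640/10591 ≈ 4362.9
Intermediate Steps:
r(a) = 0 (r(a) = 0/a = 0)
k(D, j) = D - 453*D*j (k(D, j) = -453*D*j + D = D - 453*D*j)
(k(-281, -363) + r(-342))/(15350 - 25941) = (-281*(1 - 453*(-363)) + 0)/(15350 - 25941) = (-281*(1 + 164439) + 0)/(-10591) = (-281*164440 + 0)*(-1/10591) = (-46207640 + 0)*(-1/10591) = -46207640*(-1/10591) = 46207640/10591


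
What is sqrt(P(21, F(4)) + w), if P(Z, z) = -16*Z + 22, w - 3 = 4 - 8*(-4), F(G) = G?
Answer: 5*I*sqrt(11) ≈ 16.583*I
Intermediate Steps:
w = 39 (w = 3 + (4 - 8*(-4)) = 3 + (4 + 32) = 3 + 36 = 39)
P(Z, z) = 22 - 16*Z
sqrt(P(21, F(4)) + w) = sqrt((22 - 16*21) + 39) = sqrt((22 - 336) + 39) = sqrt(-314 + 39) = sqrt(-275) = 5*I*sqrt(11)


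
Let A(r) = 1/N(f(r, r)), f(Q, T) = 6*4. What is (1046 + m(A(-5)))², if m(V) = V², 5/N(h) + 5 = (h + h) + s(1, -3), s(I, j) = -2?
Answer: 774564561/625 ≈ 1.2393e+6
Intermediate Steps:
f(Q, T) = 24
N(h) = 5/(-7 + 2*h) (N(h) = 5/(-5 + ((h + h) - 2)) = 5/(-5 + (2*h - 2)) = 5/(-5 + (-2 + 2*h)) = 5/(-7 + 2*h))
A(r) = 41/5 (A(r) = 1/(5/(-7 + 2*24)) = 1/(5/(-7 + 48)) = 1/(5/41) = 41/5)
(1046 + m(A(-5)))² = (1046 + (41/5)²)² = (1046 + 1681/25)² = (27831/25)² = 774564561/625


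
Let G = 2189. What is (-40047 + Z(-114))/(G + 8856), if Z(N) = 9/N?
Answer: -1521789/419710 ≈ -3.6258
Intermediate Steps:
(-40047 + Z(-114))/(G + 8856) = (-40047 + 9/(-114))/(2189 + 8856) = (-40047 + 9*(-1/114))/11045 = (-40047 - 3/38)*(1/11045) = -1521789/38*1/11045 = -1521789/419710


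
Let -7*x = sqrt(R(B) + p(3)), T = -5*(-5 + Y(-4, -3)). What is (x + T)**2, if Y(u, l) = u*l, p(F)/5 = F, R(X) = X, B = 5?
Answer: 60045/49 + 20*sqrt(5) ≈ 1270.1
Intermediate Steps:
p(F) = 5*F
Y(u, l) = l*u
T = -35 (T = -5*(-5 - 3*(-4)) = -5*(-5 + 12) = -5*7 = -35)
x = -2*sqrt(5)/7 (x = -sqrt(5 + 5*3)/7 = -sqrt(5 + 15)/7 = -2*sqrt(5)/7 ≈ -0.63888)
(x + T)**2 = (-2*sqrt(5)/7 - 35)**2 = (-35 - 2*sqrt(5)/7)**2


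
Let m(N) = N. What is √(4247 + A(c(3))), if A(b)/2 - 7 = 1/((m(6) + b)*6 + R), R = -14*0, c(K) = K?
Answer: 2*√86286/9 ≈ 65.277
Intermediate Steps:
R = 0
A(b) = 14 + 2/(36 + 6*b) (A(b) = 14 + 2/((6 + b)*6 + 0) = 14 + 2/((36 + 6*b) + 0) = 14 + 2/(36 + 6*b))
√(4247 + A(c(3))) = √(4247 + (253 + 42*3)/(3*(6 + 3))) = √(4247 + (⅓)*(253 + 126)/9) = √(4247 + (⅓)*(⅑)*379) = √(4247 + 379/27) = √(115048/27) = 2*√86286/9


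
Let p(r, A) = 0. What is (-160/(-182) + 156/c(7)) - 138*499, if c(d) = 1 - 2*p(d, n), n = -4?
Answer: -6252166/91 ≈ -68705.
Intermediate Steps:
c(d) = 1 (c(d) = 1 - 2*0 = 1 + 0 = 1)
(-160/(-182) + 156/c(7)) - 138*499 = (-160/(-182) + 156/1) - 138*499 = (-160*(-1/182) + 156*1) - 68862 = (80/91 + 156) - 68862 = 14276/91 - 68862 = -6252166/91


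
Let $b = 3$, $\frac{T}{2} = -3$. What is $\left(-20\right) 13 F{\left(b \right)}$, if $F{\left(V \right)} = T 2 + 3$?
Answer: $2340$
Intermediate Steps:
$T = -6$ ($T = 2 \left(-3\right) = -6$)
$F{\left(V \right)} = -9$ ($F{\left(V \right)} = \left(-6\right) 2 + 3 = -12 + 3 = -9$)
$\left(-20\right) 13 F{\left(b \right)} = \left(-20\right) 13 \left(-9\right) = \left(-260\right) \left(-9\right) = 2340$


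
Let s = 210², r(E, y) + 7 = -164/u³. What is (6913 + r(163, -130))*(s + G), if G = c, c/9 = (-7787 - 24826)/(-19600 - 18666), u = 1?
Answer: 5689655098407/19133 ≈ 2.9737e+8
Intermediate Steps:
c = 293517/38266 (c = 9*((-7787 - 24826)/(-19600 - 18666)) = 9*(-32613/(-38266)) = 9*(-32613*(-1/38266)) = 9*(32613/38266) = 293517/38266 ≈ 7.6704)
G = 293517/38266 ≈ 7.6704
r(E, y) = -171 (r(E, y) = -7 - 164/(1³) = -7 - 164/1 = -7 - 164*1 = -7 - 164 = -171)
s = 44100
(6913 + r(163, -130))*(s + G) = (6913 - 171)*(44100 + 293517/38266) = 6742*(1687824117/38266) = 5689655098407/19133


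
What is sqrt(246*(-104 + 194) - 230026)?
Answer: I*sqrt(207886) ≈ 455.95*I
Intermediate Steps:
sqrt(246*(-104 + 194) - 230026) = sqrt(246*90 - 230026) = sqrt(22140 - 230026) = sqrt(-207886) = I*sqrt(207886)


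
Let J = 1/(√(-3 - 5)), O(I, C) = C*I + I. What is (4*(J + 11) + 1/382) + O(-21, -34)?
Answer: 281535/382 - I*√2 ≈ 737.0 - 1.4142*I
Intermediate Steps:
O(I, C) = I + C*I
J = -I*√2/4 (J = 1/(√(-8)) = 1/(2*I*√2) = -I*√2/4 ≈ -0.35355*I)
(4*(J + 11) + 1/382) + O(-21, -34) = (4*(-I*√2/4 + 11) + 1/382) - 21*(1 - 34) = (4*(11 - I*√2/4) + 1/382) - 21*(-33) = ((44 - I*√2) + 1/382) + 693 = (16809/382 - I*√2) + 693 = 281535/382 - I*√2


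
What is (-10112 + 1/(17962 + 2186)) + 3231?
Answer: -138638387/20148 ≈ -6881.0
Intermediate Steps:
(-10112 + 1/(17962 + 2186)) + 3231 = (-10112 + 1/20148) + 3231 = -203736575/20148 + 3231 = -138638387/20148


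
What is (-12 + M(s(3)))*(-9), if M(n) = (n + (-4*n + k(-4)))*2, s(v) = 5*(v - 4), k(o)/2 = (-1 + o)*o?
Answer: -882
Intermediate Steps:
k(o) = 2*o*(-1 + o) (k(o) = 2*((-1 + o)*o) = 2*(o*(-1 + o)) = 2*o*(-1 + o))
s(v) = -20 + 5*v (s(v) = 5*(-4 + v) = -20 + 5*v)
M(n) = 80 - 6*n (M(n) = (n + (-4*n + 2*(-4)*(-1 - 4)))*2 = (n + (-4*n + 2*(-4)*(-5)))*2 = (n + (-4*n + 40))*2 = (n + (40 - 4*n))*2 = (40 - 3*n)*2 = 80 - 6*n)
(-12 + M(s(3)))*(-9) = (-12 + (80 - 6*(-20 + 5*3)))*(-9) = (-12 + (80 - 6*(-20 + 15)))*(-9) = (-12 + (80 - 6*(-5)))*(-9) = (-12 + (80 + 30))*(-9) = (-12 + 110)*(-9) = 98*(-9) = -882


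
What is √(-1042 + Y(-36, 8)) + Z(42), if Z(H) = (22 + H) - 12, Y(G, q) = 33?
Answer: 52 + I*√1009 ≈ 52.0 + 31.765*I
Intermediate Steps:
Z(H) = 10 + H
√(-1042 + Y(-36, 8)) + Z(42) = √(-1042 + 33) + (10 + 42) = √(-1009) + 52 = I*√1009 + 52 = 52 + I*√1009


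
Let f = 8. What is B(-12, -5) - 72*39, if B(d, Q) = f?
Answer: -2800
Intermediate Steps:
B(d, Q) = 8
B(-12, -5) - 72*39 = 8 - 72*39 = 8 - 2808 = -2800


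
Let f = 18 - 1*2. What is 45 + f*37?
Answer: 637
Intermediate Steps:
f = 16 (f = 18 - 2 = 16)
45 + f*37 = 45 + 16*37 = 45 + 592 = 637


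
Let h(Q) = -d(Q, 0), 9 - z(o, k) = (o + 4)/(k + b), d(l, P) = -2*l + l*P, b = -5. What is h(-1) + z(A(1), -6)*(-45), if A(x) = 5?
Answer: -4882/11 ≈ -443.82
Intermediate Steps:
d(l, P) = -2*l + P*l
z(o, k) = 9 - (4 + o)/(-5 + k) (z(o, k) = 9 - (o + 4)/(k - 5) = 9 - (4 + o)/(-5 + k))
h(Q) = 2*Q (h(Q) = -Q*(-2 + 0) = -Q*(-2) = -(-2)*Q = 2*Q)
h(-1) + z(A(1), -6)*(-45) = 2*(-1) + ((-49 - 1*5 + 9*(-6))/(-5 - 6))*(-45) = -2 + ((-49 - 5 - 54)/(-11))*(-45) = -2 - 1/11*(-108)*(-45) = -2 + (108/11)*(-45) = -2 - 4860/11 = -4882/11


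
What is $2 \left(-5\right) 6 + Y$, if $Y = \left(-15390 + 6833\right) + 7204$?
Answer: $-1413$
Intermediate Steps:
$Y = -1353$ ($Y = -8557 + 7204 = -1353$)
$2 \left(-5\right) 6 + Y = 2 \left(-5\right) 6 - 1353 = \left(-10\right) 6 - 1353 = -60 - 1353 = -1413$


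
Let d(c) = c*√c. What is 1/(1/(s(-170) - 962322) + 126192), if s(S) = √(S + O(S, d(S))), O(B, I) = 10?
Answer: 116861821828695726/14747027020085333717569 + 4*I*√10/14747027020085333717569 ≈ 7.9244e-6 + 8.5774e-22*I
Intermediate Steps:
d(c) = c^(3/2)
s(S) = √(10 + S) (s(S) = √(S + 10) = √(10 + S))
1/(1/(s(-170) - 962322) + 126192) = 1/(1/(√(10 - 170) - 962322) + 126192) = 1/(1/(√(-160) - 962322) + 126192) = 1/(1/(4*I*√10 - 962322) + 126192) = 1/(1/(-962322 + 4*I*√10) + 126192) = 1/(126192 + 1/(-962322 + 4*I*√10))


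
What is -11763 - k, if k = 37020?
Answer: -48783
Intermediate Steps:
-11763 - k = -11763 - 1*37020 = -11763 - 37020 = -48783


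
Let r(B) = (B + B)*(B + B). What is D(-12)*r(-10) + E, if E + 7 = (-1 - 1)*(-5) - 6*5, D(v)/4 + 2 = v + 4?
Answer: -16027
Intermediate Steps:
r(B) = 4*B**2 (r(B) = (2*B)*(2*B) = 4*B**2)
D(v) = 8 + 4*v (D(v) = -8 + 4*(v + 4) = -8 + 4*(4 + v) = -8 + (16 + 4*v) = 8 + 4*v)
E = -27 (E = -7 + ((-1 - 1)*(-5) - 6*5) = -7 + (-2*(-5) - 30) = -7 + (10 - 1*30) = -7 + (10 - 30) = -7 - 20 = -27)
D(-12)*r(-10) + E = (8 + 4*(-12))*(4*(-10)**2) - 27 = (8 - 48)*(4*100) - 27 = -40*400 - 27 = -16000 - 27 = -16027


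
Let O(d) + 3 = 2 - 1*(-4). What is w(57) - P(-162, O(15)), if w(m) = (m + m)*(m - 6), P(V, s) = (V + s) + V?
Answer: 6135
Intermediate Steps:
O(d) = 3 (O(d) = -3 + (2 - 1*(-4)) = -3 + (2 + 4) = -3 + 6 = 3)
P(V, s) = s + 2*V
w(m) = 2*m*(-6 + m) (w(m) = (2*m)*(-6 + m) = 2*m*(-6 + m))
w(57) - P(-162, O(15)) = 2*57*(-6 + 57) - (3 + 2*(-162)) = 2*57*51 - (3 - 324) = 5814 - 1*(-321) = 5814 + 321 = 6135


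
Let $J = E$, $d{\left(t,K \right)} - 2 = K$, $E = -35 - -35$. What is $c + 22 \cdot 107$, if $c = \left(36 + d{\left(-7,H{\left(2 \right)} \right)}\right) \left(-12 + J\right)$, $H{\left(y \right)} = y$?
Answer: $1874$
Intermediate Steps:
$E = 0$ ($E = -35 + 35 = 0$)
$d{\left(t,K \right)} = 2 + K$
$J = 0$
$c = -480$ ($c = \left(36 + \left(2 + 2\right)\right) \left(-12 + 0\right) = \left(36 + 4\right) \left(-12\right) = 40 \left(-12\right) = -480$)
$c + 22 \cdot 107 = -480 + 22 \cdot 107 = -480 + 2354 = 1874$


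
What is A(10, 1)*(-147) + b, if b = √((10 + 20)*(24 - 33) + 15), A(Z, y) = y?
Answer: -147 + I*√255 ≈ -147.0 + 15.969*I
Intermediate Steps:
b = I*√255 (b = √(30*(-9) + 15) = √(-270 + 15) = √(-255) = I*√255 ≈ 15.969*I)
A(10, 1)*(-147) + b = 1*(-147) + I*√255 = -147 + I*√255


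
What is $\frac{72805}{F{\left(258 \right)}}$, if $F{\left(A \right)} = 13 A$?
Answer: $\frac{72805}{3354} \approx 21.707$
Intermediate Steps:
$\frac{72805}{F{\left(258 \right)}} = \frac{72805}{13 \cdot 258} = \frac{72805}{3354}$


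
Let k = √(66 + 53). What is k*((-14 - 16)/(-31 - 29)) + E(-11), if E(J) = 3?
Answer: 3 + √119/2 ≈ 8.4544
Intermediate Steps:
k = √119 ≈ 10.909
k*((-14 - 16)/(-31 - 29)) + E(-11) = √119*((-14 - 16)/(-31 - 29)) + 3 = √119*(-30/(-60)) + 3 = √119*(-30*(-1/60)) + 3 = √119*(½) + 3 = √119/2 + 3 = 3 + √119/2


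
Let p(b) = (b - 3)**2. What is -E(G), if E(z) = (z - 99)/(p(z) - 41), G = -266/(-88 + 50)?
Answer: -92/25 ≈ -3.6800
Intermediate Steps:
G = 7 (G = -266/(-38) = -266*(-1/38) = 7)
p(b) = (-3 + b)**2
E(z) = (-99 + z)/(-41 + (-3 + z)**2) (E(z) = (z - 99)/((-3 + z)**2 - 41) = (-99 + z)/(-41 + (-3 + z)**2))
-E(G) = -(-99 + 7)/(-41 + (-3 + 7)**2) = -(-92)/(-41 + 4**2) = -(-92)/(-41 + 16) = -(-92)/(-25) = -(-1)*(-92)/25 = -1*92/25 = -92/25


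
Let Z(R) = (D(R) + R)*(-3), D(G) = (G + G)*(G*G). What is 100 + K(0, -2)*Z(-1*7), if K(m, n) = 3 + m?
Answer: 6337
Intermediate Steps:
D(G) = 2*G³ (D(G) = (2*G)*G² = 2*G³)
Z(R) = -6*R³ - 3*R (Z(R) = (2*R³ + R)*(-3) = (R + 2*R³)*(-3) = -6*R³ - 3*R)
100 + K(0, -2)*Z(-1*7) = 100 + (3 + 0)*(-6*(-1*7)³ - (-3)*7) = 100 + 3*(-6*(-7)³ - 3*(-7)) = 100 + 3*(-6*(-343) + 21) = 100 + 3*(2058 + 21) = 100 + 3*2079 = 100 + 6237 = 6337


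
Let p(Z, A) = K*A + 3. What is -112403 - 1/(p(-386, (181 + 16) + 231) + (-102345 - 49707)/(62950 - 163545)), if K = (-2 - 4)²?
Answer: -174272038868186/1550421597 ≈ -1.1240e+5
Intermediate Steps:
K = 36 (K = (-6)² = 36)
p(Z, A) = 3 + 36*A (p(Z, A) = 36*A + 3 = 3 + 36*A)
-112403 - 1/(p(-386, (181 + 16) + 231) + (-102345 - 49707)/(62950 - 163545)) = -112403 - 1/((3 + 36*((181 + 16) + 231)) + (-102345 - 49707)/(62950 - 163545)) = -112403 - 1/((3 + 36*(197 + 231)) - 152052/(-100595)) = -112403 - 1/((3 + 36*428) - 152052*(-1/100595)) = -112403 - 1/((3 + 15408) + 152052/100595) = -112403 - 1/(15411 + 152052/100595) = -112403 - 1/1550421597/100595 = -112403 - 1*100595/1550421597 = -112403 - 100595/1550421597 = -174272038868186/1550421597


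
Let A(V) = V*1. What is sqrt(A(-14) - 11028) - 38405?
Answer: -38405 + I*sqrt(11042) ≈ -38405.0 + 105.08*I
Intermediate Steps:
A(V) = V
sqrt(A(-14) - 11028) - 38405 = sqrt(-14 - 11028) - 38405 = sqrt(-11042) - 38405 = I*sqrt(11042) - 38405 = -38405 + I*sqrt(11042)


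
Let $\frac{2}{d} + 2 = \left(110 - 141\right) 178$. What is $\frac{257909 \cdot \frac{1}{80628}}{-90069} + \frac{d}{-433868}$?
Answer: $- \frac{25736041089149}{724680681350280480} \approx -3.5514 \cdot 10^{-5}$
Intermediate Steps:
$d = - \frac{1}{2760}$ ($d = \frac{2}{-2 + \left(110 - 141\right) 178} = \frac{2}{-2 - 5518} = \frac{2}{-5520} = 2 \left(- \frac{1}{5520}\right) = - \frac{1}{2760} \approx -0.00036232$)
$\frac{257909 \cdot \frac{1}{80628}}{-90069} + \frac{d}{-433868} = \frac{257909 \cdot \frac{1}{80628}}{-90069} - \frac{1}{2760 \left(-433868\right)} = 257909 \cdot \frac{1}{80628} \left(- \frac{1}{90069}\right) - - \frac{1}{1197475680} = \frac{257909}{80628} \left(- \frac{1}{90069}\right) + \frac{1}{1197475680} = - \frac{257909}{7262083332} + \frac{1}{1197475680} = - \frac{25736041089149}{724680681350280480}$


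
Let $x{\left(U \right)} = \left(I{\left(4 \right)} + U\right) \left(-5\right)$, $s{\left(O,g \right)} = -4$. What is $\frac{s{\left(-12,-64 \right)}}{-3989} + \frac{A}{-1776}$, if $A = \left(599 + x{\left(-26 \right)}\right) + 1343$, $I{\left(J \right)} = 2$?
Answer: $- \frac{4109107}{3542232} \approx -1.16$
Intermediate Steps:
$x{\left(U \right)} = -10 - 5 U$ ($x{\left(U \right)} = \left(2 + U\right) \left(-5\right) = -10 - 5 U$)
$A = 2062$ ($A = \left(599 - -120\right) + 1343 = \left(599 + \left(-10 + 130\right)\right) + 1343 = \left(599 + 120\right) + 1343 = 719 + 1343 = 2062$)
$\frac{s{\left(-12,-64 \right)}}{-3989} + \frac{A}{-1776} = - \frac{4}{-3989} + \frac{2062}{-1776} = \left(-4\right) \left(- \frac{1}{3989}\right) + 2062 \left(- \frac{1}{1776}\right) = \frac{4}{3989} - \frac{1031}{888} = - \frac{4109107}{3542232}$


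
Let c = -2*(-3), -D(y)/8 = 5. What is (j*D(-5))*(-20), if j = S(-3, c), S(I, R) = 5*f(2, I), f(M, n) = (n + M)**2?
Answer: 4000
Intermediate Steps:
f(M, n) = (M + n)**2
D(y) = -40 (D(y) = -8*5 = -40)
c = 6
S(I, R) = 5*(2 + I)**2
j = 5 (j = 5*(2 - 3)**2 = 5*(-1)**2 = 5*1 = 5)
(j*D(-5))*(-20) = (5*(-40))*(-20) = -200*(-20) = 4000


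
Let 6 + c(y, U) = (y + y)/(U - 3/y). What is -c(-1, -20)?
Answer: 100/17 ≈ 5.8824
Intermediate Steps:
c(y, U) = -6 + 2*y/(U - 3/y) (c(y, U) = -6 + (y + y)/(U - 3/y) = -6 + (2*y)/(U - 3/y) = -6 + 2*y/(U - 3/y))
-c(-1, -20) = -2*(9 + (-1)² - 3*(-20)*(-1))/(-3 - 20*(-1)) = -2*(9 + 1 - 60)/(-3 + 20) = -2*(-50)/17 = -1*(-100/17) = 100/17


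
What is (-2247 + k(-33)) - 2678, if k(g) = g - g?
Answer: -4925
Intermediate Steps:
k(g) = 0
(-2247 + k(-33)) - 2678 = (-2247 + 0) - 2678 = -2247 - 2678 = -4925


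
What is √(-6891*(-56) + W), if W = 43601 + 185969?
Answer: √615466 ≈ 784.52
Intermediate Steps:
W = 229570
√(-6891*(-56) + W) = √(-6891*(-56) + 229570) = √(385896 + 229570) = √615466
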